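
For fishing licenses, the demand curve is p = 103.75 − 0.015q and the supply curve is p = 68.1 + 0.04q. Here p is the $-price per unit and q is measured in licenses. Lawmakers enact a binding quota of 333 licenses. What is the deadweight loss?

$2731.84

Competitive equilibrium: 103.75 − 0.015q = 68.1 + 0.04q → q* = 648.1818, p* = 94.0273.
At q = 333: demand price = 103.75 − 0.015·333 = 98.755; supply price = 68.1 + 0.04·333 = 81.42.
Δq = 648.1818 − 333 = 315.1818; wedge = 98.755 − 81.42 = 17.335.
Deadweight loss = ½ × 315.1818 × 17.335 = $2731.84.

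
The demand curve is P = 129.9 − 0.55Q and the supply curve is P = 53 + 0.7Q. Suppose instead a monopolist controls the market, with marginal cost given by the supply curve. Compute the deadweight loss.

220.85

Competitive equilibrium: 129.9 − 0.55Q = 53 + 0.7Q → Q* = 61.52, P* = 96.064.
Marginal revenue: MR = 129.9 − 1.1Q. Set MR = MC: 129.9 − 1.1Q = 53 + 0.7Q → Q_m = 42.7222.
Price P_m = 129.9 − 0.55·42.7222 = 106.4028; MC(Q_m) = 53 + 0.7·42.7222 = 82.9055.
Competitive Q* = 61.52, so ΔQ = 18.7978; wedge = 106.4028 − 82.9055 = 23.4973.
DWL = ½ × 18.7978 × 23.4973 = 220.85.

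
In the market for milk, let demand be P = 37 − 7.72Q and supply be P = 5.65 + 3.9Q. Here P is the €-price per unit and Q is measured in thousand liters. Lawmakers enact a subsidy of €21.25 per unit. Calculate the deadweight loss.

€19.43 thousand

Competitive equilibrium: 37 − 7.72Q = 5.65 + 3.9Q → Q* = 2.6979, P* = 16.1719.
The subsidy lowers effective supply by 21.25: P = 3.9Q − 15.6.
New quantity: 37 − 7.72Q = 3.9Q − 15.6 → Q' = 4.5267.
Overproduction ΔQ = 4.5267 − 2.6979 = 1.8288; wedge = subsidy = 21.25.
The triangle = ½ × 1.8288 × 21.25 = €19.43 thousand.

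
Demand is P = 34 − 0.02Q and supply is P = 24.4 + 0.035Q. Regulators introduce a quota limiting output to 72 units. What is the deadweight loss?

289.18

Competitive equilibrium: 34 − 0.02Q = 24.4 + 0.035Q → Q* = 174.5455, P* = 30.5091.
At Q = 72: demand price = 34 − 0.02·72 = 32.56; supply price = 24.4 + 0.035·72 = 26.92.
ΔQ = 174.5455 − 72 = 102.5455; wedge = 32.56 − 26.92 = 5.64.
The triangle = ½ × 102.5455 × 5.64 = 289.18.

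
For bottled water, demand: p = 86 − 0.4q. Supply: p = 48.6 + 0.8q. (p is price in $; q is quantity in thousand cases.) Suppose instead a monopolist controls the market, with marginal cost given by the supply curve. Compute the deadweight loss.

$36.43 thousand

Competitive equilibrium: 86 − 0.4q = 48.6 + 0.8q → q* = 31.1667, p* = 73.5333.
Marginal revenue: MR = 86 − 0.8q. Set MR = MC: 86 − 0.8q = 48.6 + 0.8q → q_m = 23.375.
Price p_m = 86 − 0.4·23.375 = 76.65; MC(q_m) = 48.6 + 0.8·23.375 = 67.3.
Competitive q* = 31.1667, so Δq = 7.7917; wedge = 76.65 − 67.3 = 9.35.
Deadweight loss = ½ × 7.7917 × 9.35 = $36.43 thousand.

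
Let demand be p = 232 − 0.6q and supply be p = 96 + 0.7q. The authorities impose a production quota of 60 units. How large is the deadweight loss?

Competitive equilibrium: 232 − 0.6q = 96 + 0.7q → q* = 104.6154, p* = 169.2308.
At q = 60: demand price = 232 − 0.6·60 = 196; supply price = 96 + 0.7·60 = 138.
Δq = 104.6154 − 60 = 44.6154; wedge = 196 − 138 = 58.
The triangle = ½ × 44.6154 × 58 = 1293.85.

1293.85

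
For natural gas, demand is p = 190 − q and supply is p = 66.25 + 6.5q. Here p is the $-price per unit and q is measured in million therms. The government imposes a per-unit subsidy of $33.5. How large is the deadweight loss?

$74.82 million

Competitive equilibrium: 190 − q = 66.25 + 6.5q → q* = 16.5, p* = 173.5.
The subsidy lowers effective supply by 33.5: p = 32.75 + 6.5q.
New quantity: 190 − q = 32.75 + 6.5q → q' = 20.9667.
Overproduction Δq = 20.9667 − 16.5 = 4.4667; wedge = subsidy = 33.5.
Deadweight loss = ½ × 4.4667 × 33.5 = $74.82 million.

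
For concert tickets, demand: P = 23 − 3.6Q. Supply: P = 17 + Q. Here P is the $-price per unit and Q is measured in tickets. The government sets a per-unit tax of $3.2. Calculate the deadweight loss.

Competitive equilibrium: 23 − 3.6Q = 17 + Q → Q* = 1.3043, P* = 18.3043.
With the tax, the buyer price exceeds the seller price by 3.2: (23 − 3.6Q) − (17 + Q) = 3.2 → Q' = 0.6087.
ΔQ = 1.3043 − 0.6087 = 0.6956; the wedge equals the tax, 3.2.
Welfare loss = ½ × 0.6956 × 3.2 = $1.11.

$1.11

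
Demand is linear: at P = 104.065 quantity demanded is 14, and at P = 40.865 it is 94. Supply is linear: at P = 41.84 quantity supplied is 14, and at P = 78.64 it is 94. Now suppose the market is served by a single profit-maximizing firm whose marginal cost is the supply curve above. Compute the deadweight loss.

381.28

Demand slope = (40.865 − 104.065)/(94 − 14) = −0.79, so P = 115.125 − 0.79Q.
Supply slope = (78.64 − 41.84)/(94 − 14) = 0.46, so P = 35.4 + 0.46Q.
Competitive equilibrium: 115.125 − 0.79Q = 35.4 + 0.46Q → Q* = 63.78, P* = 64.7388.
Marginal revenue: MR = 115.125 − 1.58Q. Set MR = MC: 115.125 − 1.58Q = 35.4 + 0.46Q → Q_m = 39.0809.
Price P_m = 115.125 − 0.79·39.0809 = 84.2511; MC(Q_m) = 35.4 + 0.46·39.0809 = 53.3772.
Competitive Q* = 63.78, so ΔQ = 24.6991; wedge = 84.2511 − 53.3772 = 30.8739.
DWL = ½ × 24.6991 × 30.8739 = 381.28.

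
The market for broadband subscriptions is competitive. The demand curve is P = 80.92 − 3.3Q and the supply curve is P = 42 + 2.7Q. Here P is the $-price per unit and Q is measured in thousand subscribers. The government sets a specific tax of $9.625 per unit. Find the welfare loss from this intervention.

$7.72 thousand

Competitive equilibrium: 80.92 − 3.3Q = 42 + 2.7Q → Q* = 6.4867, P* = 59.514.
With the tax, the buyer price exceeds the seller price by 9.625: (80.92 − 3.3Q) − (42 + 2.7Q) = 9.625 → Q' = 4.8825.
ΔQ = 6.4867 − 4.8825 = 1.6042; the wedge equals the tax, 9.625.
DWL = ½ × 1.6042 × 9.625 = $7.72 thousand.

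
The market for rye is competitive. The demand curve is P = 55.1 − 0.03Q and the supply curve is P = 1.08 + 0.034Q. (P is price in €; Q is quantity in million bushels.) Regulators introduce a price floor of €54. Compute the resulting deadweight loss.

Competitive equilibrium: 55.1 − 0.03Q = 1.08 + 0.034Q → Q* = 844.0625, P* = 29.77813.
At the floor P = 54, quantity demanded = (55.1 − 54)/0.03 = 36.66667.
Sellers' marginal cost at Q' = 36.66667: 1.08 + 0.034·36.66667 = 2.32667.
ΔQ = 844.0625 − 36.66667 = 807.39583; wedge = 54 − 2.32667 = 51.67333.
Deadweight loss = ½ × 807.39583 × 51.67333 = €20860.42 million.

€20860.42 million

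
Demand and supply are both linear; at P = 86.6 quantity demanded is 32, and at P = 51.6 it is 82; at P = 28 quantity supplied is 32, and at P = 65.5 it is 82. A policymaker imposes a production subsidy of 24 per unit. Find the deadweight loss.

Demand slope = (51.6 − 86.6)/(82 − 32) = −0.7, so P = 109 − 0.7Q.
Supply slope = (65.5 − 28)/(82 − 32) = 0.75, so P = 4 + 0.75Q.
Competitive equilibrium: 109 − 0.7Q = 4 + 0.75Q → Q* = 72.4138, P* = 58.3103.
The subsidy lowers effective supply by 24: P = 0.75Q − 20.
New quantity: 109 − 0.7Q = 0.75Q − 20 → Q' = 88.9655.
Overproduction ΔQ = 88.9655 − 72.4138 = 16.5517; wedge = subsidy = 24.
Deadweight loss = ½ × 16.5517 × 24 = 198.62.

198.62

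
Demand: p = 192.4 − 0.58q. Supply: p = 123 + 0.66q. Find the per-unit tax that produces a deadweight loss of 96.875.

Competitive equilibrium: 192.4 − 0.58q = 123 + 0.66q → q* = 55.9677, p* = 159.9387.
A tax t gives Δq = t/1.24 and wedge t, so DWL = t²/2.48.
t²/2.48 = 96.875 → t² = 240.25 → t = 15.5.

15.5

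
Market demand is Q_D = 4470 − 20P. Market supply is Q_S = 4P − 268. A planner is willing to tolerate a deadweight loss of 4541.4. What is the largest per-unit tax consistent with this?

52.2

In inverse form: demand P = 223.5 − 0.05Q, supply P = 67 + 0.25Q.
Competitive equilibrium: 223.5 − 0.05Q = 67 + 0.25Q → Q* = 521.6667, P* = 197.4167.
A tax t gives ΔQ = t/0.3 and wedge t, so DWL = t²/0.6.
t²/0.6 = 4541.4 → t² = 2724.84 → t = 52.2.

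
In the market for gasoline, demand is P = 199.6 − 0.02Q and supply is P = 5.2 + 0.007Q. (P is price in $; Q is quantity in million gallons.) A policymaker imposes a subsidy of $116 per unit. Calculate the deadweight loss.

$249185.19 million

Competitive equilibrium: 199.6 − 0.02Q = 5.2 + 0.007Q → Q* = 7200, P* = 55.6.
The subsidy lowers effective supply by 116: P = 0.007Q − 110.8.
New quantity: 199.6 − 0.02Q = 0.007Q − 110.8 → Q' = 11496.2963.
Overproduction ΔQ = 11496.2963 − 7200 = 4296.2963; wedge = subsidy = 116.
The triangle = ½ × 4296.2963 × 116 = $249185.19 million.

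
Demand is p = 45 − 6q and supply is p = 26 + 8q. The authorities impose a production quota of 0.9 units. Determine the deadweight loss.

1.46

Competitive equilibrium: 45 − 6q = 26 + 8q → q* = 1.3571, p* = 36.8571.
At q = 0.9: demand price = 45 − 6·0.9 = 39.6; supply price = 26 + 8·0.9 = 33.2.
Δq = 1.3571 − 0.9 = 0.4571; wedge = 39.6 − 33.2 = 6.4.
Welfare loss = ½ × 0.4571 × 6.4 = 1.46.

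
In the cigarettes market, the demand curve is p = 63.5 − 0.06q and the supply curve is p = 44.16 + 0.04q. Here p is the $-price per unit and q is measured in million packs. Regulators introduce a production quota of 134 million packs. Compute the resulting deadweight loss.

Competitive equilibrium: 63.5 − 0.06q = 44.16 + 0.04q → q* = 193.4, p* = 51.896.
At q = 134: demand price = 63.5 − 0.06·134 = 55.46; supply price = 44.16 + 0.04·134 = 49.52.
Δq = 193.4 − 134 = 59.4; wedge = 55.46 − 49.52 = 5.94.
Welfare loss = ½ × 59.4 × 5.94 = $176.418 million.

$176.418 million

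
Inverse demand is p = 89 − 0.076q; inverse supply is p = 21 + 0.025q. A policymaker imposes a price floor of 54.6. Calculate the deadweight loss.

2458.35

Competitive equilibrium: 89 − 0.076q = 21 + 0.025q → q* = 673.2673, p* = 37.8317.
At the floor p = 54.6, quantity demanded = (89 − 54.6)/0.076 = 452.6316.
Sellers' marginal cost at q' = 452.6316: 21 + 0.025·452.6316 = 32.3158.
Δq = 673.2673 − 452.6316 = 220.6357; wedge = 54.6 − 32.3158 = 22.2842.
Welfare loss = ½ × 220.6357 × 22.2842 = 2458.35.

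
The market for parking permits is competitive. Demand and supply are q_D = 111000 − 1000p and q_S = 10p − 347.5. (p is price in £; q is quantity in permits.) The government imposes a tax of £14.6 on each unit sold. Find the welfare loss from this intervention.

£1055.25

In inverse form: demand p = 111 − 0.001q, supply p = 34.75 + 0.1q.
Competitive equilibrium: 111 − 0.001q = 34.75 + 0.1q → q* = 754.9505, p* = 110.245.
With the tax, the buyer price exceeds the seller price by 14.6: (111 − 0.001q) − (34.75 + 0.1q) = 14.6 → q' = 610.396.
Δq = 754.9505 − 610.396 = 144.5545; the wedge equals the tax, 14.6.
The triangle = ½ × 144.5545 × 14.6 = £1055.25.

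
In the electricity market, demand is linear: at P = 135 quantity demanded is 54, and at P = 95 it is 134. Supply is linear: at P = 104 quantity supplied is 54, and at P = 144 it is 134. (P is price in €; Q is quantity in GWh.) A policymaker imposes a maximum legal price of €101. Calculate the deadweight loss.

Demand slope = (95 − 135)/(134 − 54) = −0.5, so P = 162 − 0.5Q.
Supply slope = (144 − 104)/(134 − 54) = 0.5, so P = 77 + 0.5Q.
Competitive equilibrium: 162 − 0.5Q = 77 + 0.5Q → Q* = 85, P* = 119.5.
At the ceiling P = 101, quantity supplied = (101 − 77)/0.5 = 48.
Willingness to pay at Q' = 48: 162 − 0.5·48 = 138.
ΔQ = 85 − 48 = 37; wedge = 138 − 101 = 37.
The triangle = ½ × 37 × 37 = €684.50.

€684.50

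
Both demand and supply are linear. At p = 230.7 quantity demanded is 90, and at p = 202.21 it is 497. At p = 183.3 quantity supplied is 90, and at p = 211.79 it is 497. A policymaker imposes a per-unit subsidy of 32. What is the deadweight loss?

Demand slope = (202.21 − 230.7)/(497 − 90) = −0.07, so p = 237 − 0.07q.
Supply slope = (211.79 − 183.3)/(497 − 90) = 0.07, so p = 177 + 0.07q.
Competitive equilibrium: 237 − 0.07q = 177 + 0.07q → q* = 428.5714, p* = 207.
The subsidy lowers effective supply by 32: p = 145 + 0.07q.
New quantity: 237 − 0.07q = 145 + 0.07q → q' = 657.1429.
Overproduction Δq = 657.1429 − 428.5714 = 228.5715; wedge = subsidy = 32.
DWL = ½ × 228.5715 × 32 = 3657.14.

3657.14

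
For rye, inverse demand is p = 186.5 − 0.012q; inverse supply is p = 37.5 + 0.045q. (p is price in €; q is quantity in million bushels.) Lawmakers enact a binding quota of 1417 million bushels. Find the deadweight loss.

Competitive equilibrium: 186.5 − 0.012q = 37.5 + 0.045q → q* = 2614.0351, p* = 155.1316.
At q = 1417: demand price = 186.5 − 0.012·1417 = 169.496; supply price = 37.5 + 0.045·1417 = 101.265.
Δq = 2614.0351 − 1417 = 1197.0351; wedge = 169.496 − 101.265 = 68.231.
DWL = ½ × 1197.0351 × 68.231 = €40837.45 million.

€40837.45 million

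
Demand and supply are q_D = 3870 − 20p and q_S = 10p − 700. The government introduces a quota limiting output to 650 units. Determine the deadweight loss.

In inverse form: demand p = 193.5 − 0.05q, supply p = 70 + 0.1q.
Competitive equilibrium: 193.5 − 0.05q = 70 + 0.1q → q* = 823.3333, p* = 152.3333.
At q = 650: demand price = 193.5 − 0.05·650 = 161; supply price = 70 + 0.1·650 = 135.
Δq = 823.3333 − 650 = 173.3333; wedge = 161 − 135 = 26.
The triangle = ½ × 173.3333 × 26 = 2253.33.

2253.33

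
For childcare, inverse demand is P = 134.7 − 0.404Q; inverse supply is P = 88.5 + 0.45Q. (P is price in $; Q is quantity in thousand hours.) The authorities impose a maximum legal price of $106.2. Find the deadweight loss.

$93.09 thousand

Competitive equilibrium: 134.7 − 0.404Q = 88.5 + 0.45Q → Q* = 54.0984, P* = 112.8443.
At the ceiling P = 106.2, quantity supplied = (106.2 − 88.5)/0.45 = 39.3333.
Willingness to pay at Q' = 39.3333: 134.7 − 0.404·39.3333 = 118.8093.
ΔQ = 54.0984 − 39.3333 = 14.7651; wedge = 118.8093 − 106.2 = 12.6093.
DWL = ½ × 14.7651 × 12.6093 = $93.09 thousand.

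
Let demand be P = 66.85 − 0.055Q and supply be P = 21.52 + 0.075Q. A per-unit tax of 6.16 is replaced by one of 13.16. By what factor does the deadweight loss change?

Competitive equilibrium: 66.85 − 0.055Q = 21.52 + 0.075Q → Q* = 348.6923, P* = 47.6719.
For a per-unit tax t: ΔQ = t/0.13, so DWL = ½·t·(t/0.13) = t²/0.26.
At t = 6.16: DWL = 145.945. At t = 13.16: DWL = 666.098.
Ratio = (13.16/6.16)² = 4.564.

4.564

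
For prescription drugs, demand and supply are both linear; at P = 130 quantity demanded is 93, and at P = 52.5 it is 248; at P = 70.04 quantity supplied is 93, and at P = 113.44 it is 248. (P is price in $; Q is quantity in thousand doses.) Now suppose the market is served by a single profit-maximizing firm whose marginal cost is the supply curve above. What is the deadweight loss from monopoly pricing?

Demand slope = (52.5 − 130)/(248 − 93) = −0.5, so P = 176.5 − 0.5Q.
Supply slope = (113.44 − 70.04)/(248 − 93) = 0.28, so P = 44 + 0.28Q.
Competitive equilibrium: 176.5 − 0.5Q = 44 + 0.28Q → Q* = 169.8718, P* = 91.5641.
Marginal revenue: MR = 176.5 − Q. Set MR = MC: 176.5 − Q = 44 + 0.28Q → Q_m = 103.5156.
Price P_m = 176.5 − 0.5·103.5156 = 124.7422; MC(Q_m) = 44 + 0.28·103.5156 = 72.9844.
Competitive Q* = 169.8718, so ΔQ = 66.3562; wedge = 124.7422 − 72.9844 = 51.7578.
DWL = ½ × 66.3562 × 51.7578 = $1717.23 thousand.

$1717.23 thousand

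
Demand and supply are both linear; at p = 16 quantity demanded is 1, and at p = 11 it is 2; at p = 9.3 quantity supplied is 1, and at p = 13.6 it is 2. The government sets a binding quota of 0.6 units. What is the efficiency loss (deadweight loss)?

5.84

Demand slope = (11 − 16)/(2 − 1) = −5, so p = 21 − 5q.
Supply slope = (13.6 − 9.3)/(2 − 1) = 4.3, so p = 5 + 4.3q.
Competitive equilibrium: 21 − 5q = 5 + 4.3q → q* = 1.7204, p* = 12.3978.
At q = 0.6: demand price = 21 − 5·0.6 = 18; supply price = 5 + 4.3·0.6 = 7.58.
Δq = 1.7204 − 0.6 = 1.1204; wedge = 18 − 7.58 = 10.42.
Deadweight loss = ½ × 1.1204 × 10.42 = 5.84.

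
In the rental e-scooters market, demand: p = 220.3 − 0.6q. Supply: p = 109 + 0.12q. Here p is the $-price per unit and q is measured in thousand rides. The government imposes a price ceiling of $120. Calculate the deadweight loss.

$1425.06 thousand

Competitive equilibrium: 220.3 − 0.6q = 109 + 0.12q → q* = 154.5833, p* = 127.55.
At the ceiling p = 120, quantity supplied = (120 − 109)/0.12 = 91.6667.
Willingness to pay at q' = 91.6667: 220.3 − 0.6·91.6667 = 165.3.
Δq = 154.5833 − 91.6667 = 62.9166; wedge = 165.3 − 120 = 45.3.
DWL = ½ × 62.9166 × 45.3 = $1425.06 thousand.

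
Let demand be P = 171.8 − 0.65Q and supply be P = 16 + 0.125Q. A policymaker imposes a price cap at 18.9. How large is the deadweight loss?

Competitive equilibrium: 171.8 − 0.65Q = 16 + 0.125Q → Q* = 201.0323, P* = 41.129.
At the ceiling P = 18.9, quantity supplied = (18.9 − 16)/0.125 = 23.2.
Willingness to pay at Q' = 23.2: 171.8 − 0.65·23.2 = 156.72.
ΔQ = 201.0323 − 23.2 = 177.8323; wedge = 156.72 − 18.9 = 137.82.
The triangle = ½ × 177.8323 × 137.82 = 12254.42.

12254.42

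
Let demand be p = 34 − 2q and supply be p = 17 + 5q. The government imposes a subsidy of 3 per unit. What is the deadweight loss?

0.64

Competitive equilibrium: 34 − 2q = 17 + 5q → q* = 2.4286, p* = 29.1429.
The subsidy lowers effective supply by 3: p = 14 + 5q.
New quantity: 34 − 2q = 14 + 5q → q' = 2.8571.
Overproduction Δq = 2.8571 − 2.4286 = 0.4285; wedge = subsidy = 3.
Welfare loss = ½ × 0.4285 × 3 = 0.64.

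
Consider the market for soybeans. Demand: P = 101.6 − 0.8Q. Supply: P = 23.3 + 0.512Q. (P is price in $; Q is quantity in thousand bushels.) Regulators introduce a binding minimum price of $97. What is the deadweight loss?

$1907.93 thousand

Competitive equilibrium: 101.6 − 0.8Q = 23.3 + 0.512Q → Q* = 59.6799, P* = 53.8561.
At the floor P = 97, quantity demanded = (101.6 − 97)/0.8 = 5.75.
Sellers' marginal cost at Q' = 5.75: 23.3 + 0.512·5.75 = 26.244.
ΔQ = 59.6799 − 5.75 = 53.9299; wedge = 97 − 26.244 = 70.756.
Welfare loss = ½ × 53.9299 × 70.756 = $1907.93 thousand.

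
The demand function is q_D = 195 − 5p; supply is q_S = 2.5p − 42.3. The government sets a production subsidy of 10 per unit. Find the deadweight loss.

In inverse form: demand p = 39 − 0.2q, supply p = 16.92 + 0.4q.
Competitive equilibrium: 39 − 0.2q = 16.92 + 0.4q → q* = 36.8, p* = 31.64.
The subsidy lowers effective supply by 10: p = 6.92 + 0.4q.
New quantity: 39 − 0.2q = 6.92 + 0.4q → q' = 53.4667.
Overproduction Δq = 53.4667 − 36.8 = 16.6667; wedge = subsidy = 10.
DWL = ½ × 16.6667 × 10 = 83.33.

83.33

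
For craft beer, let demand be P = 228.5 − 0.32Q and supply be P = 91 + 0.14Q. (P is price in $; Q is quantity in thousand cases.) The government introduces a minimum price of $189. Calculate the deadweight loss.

Competitive equilibrium: 228.5 − 0.32Q = 91 + 0.14Q → Q* = 298.913, P* = 132.8478.
At the floor P = 189, quantity demanded = (228.5 − 189)/0.32 = 123.4375.
Sellers' marginal cost at Q' = 123.4375: 91 + 0.14·123.4375 = 108.2813.
ΔQ = 298.913 − 123.4375 = 175.4755; wedge = 189 − 108.2813 = 80.7187.
Deadweight loss = ½ × 175.4755 × 80.7187 = $7082.08 thousand.

$7082.08 thousand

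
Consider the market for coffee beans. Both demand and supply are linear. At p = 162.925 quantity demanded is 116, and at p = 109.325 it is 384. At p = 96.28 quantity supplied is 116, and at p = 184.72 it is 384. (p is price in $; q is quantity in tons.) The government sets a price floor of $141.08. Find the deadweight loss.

Demand slope = (109.325 − 162.925)/(384 − 116) = −0.2, so p = 186.125 − 0.2q.
Supply slope = (184.72 − 96.28)/(384 − 116) = 0.33, so p = 58 + 0.33q.
Competitive equilibrium: 186.125 − 0.2q = 58 + 0.33q → q* = 241.7453, p* = 137.7759.
At the floor p = 141.08, quantity demanded = (186.125 − 141.08)/0.2 = 225.225.
Sellers' marginal cost at q' = 225.225: 58 + 0.33·225.225 = 132.3243.
Δq = 241.7453 − 225.225 = 16.5203; wedge = 141.08 − 132.3243 = 8.7557.
The triangle = ½ × 16.5203 × 8.7557 = $72.32.

$72.32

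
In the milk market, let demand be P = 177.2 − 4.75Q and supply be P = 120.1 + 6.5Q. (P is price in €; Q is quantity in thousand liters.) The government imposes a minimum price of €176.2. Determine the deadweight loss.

€133.14 thousand

Competitive equilibrium: 177.2 − 4.75Q = 120.1 + 6.5Q → Q* = 5.0756, P* = 153.0911.
At the floor P = 176.2, quantity demanded = (177.2 − 176.2)/4.75 = 0.2105.
Sellers' marginal cost at Q' = 0.2105: 120.1 + 6.5·0.2105 = 121.4683.
ΔQ = 5.0756 − 0.2105 = 4.8651; wedge = 176.2 − 121.4683 = 54.7317.
The triangle = ½ × 4.8651 × 54.7317 = €133.14 thousand.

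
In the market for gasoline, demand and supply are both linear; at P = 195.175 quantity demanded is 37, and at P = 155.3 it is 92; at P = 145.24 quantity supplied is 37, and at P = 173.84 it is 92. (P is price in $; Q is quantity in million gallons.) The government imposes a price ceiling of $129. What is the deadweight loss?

Demand slope = (155.3 − 195.175)/(92 − 37) = −0.725, so P = 222 − 0.725Q.
Supply slope = (173.84 − 145.24)/(92 − 37) = 0.52, so P = 126 + 0.52Q.
Competitive equilibrium: 222 − 0.725Q = 126 + 0.52Q → Q* = 77.1084, P* = 166.0964.
At the ceiling P = 129, quantity supplied = (129 − 126)/0.52 = 5.7692.
Willingness to pay at Q' = 5.7692: 222 − 0.725·5.7692 = 217.8173.
ΔQ = 77.1084 − 5.7692 = 71.3392; wedge = 217.8173 − 129 = 88.8173.
Welfare loss = ½ × 71.3392 × 88.8173 = $3168.08 million.

$3168.08 million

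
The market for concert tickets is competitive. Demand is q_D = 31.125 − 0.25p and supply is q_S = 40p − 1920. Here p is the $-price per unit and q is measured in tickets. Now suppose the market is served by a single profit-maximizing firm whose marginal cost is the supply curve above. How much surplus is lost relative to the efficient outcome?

In inverse form: demand p = 124.5 − 4q, supply p = 48 + 0.025q.
Competitive equilibrium: 124.5 − 4q = 48 + 0.025q → q* = 19.0062, p* = 48.4752.
Marginal revenue: MR = 124.5 − 8q. Set MR = MC: 124.5 − 8q = 48 + 0.025q → q_m = 9.5327.
Price p_m = 124.5 − 4·9.5327 = 86.3692; MC(q_m) = 48 + 0.025·9.5327 = 48.2383.
Competitive q* = 19.0062, so Δq = 9.4735; wedge = 86.3692 − 48.2383 = 38.1309.
Deadweight loss = ½ × 9.4735 × 38.1309 = $180.62.

$180.62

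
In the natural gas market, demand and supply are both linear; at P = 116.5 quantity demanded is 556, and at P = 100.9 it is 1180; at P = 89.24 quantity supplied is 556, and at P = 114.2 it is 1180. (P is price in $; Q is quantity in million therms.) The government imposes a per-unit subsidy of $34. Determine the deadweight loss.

$8892.31 million

Demand slope = (100.9 − 116.5)/(1180 − 556) = −0.025, so P = 130.4 − 0.025Q.
Supply slope = (114.2 − 89.24)/(1180 − 556) = 0.04, so P = 67 + 0.04Q.
Competitive equilibrium: 130.4 − 0.025Q = 67 + 0.04Q → Q* = 975.3846, P* = 106.0154.
The subsidy lowers effective supply by 34: P = 33 + 0.04Q.
New quantity: 130.4 − 0.025Q = 33 + 0.04Q → Q' = 1498.4615.
Overproduction ΔQ = 1498.4615 − 975.3846 = 523.0769; wedge = subsidy = 34.
Welfare loss = ½ × 523.0769 × 34 = $8892.31 million.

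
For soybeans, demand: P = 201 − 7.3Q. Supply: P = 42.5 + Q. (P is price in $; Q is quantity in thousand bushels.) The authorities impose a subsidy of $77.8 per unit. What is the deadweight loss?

$364.63 thousand

Competitive equilibrium: 201 − 7.3Q = 42.5 + Q → Q* = 19.0964, P* = 61.5964.
The subsidy lowers effective supply by 77.8: P = Q − 35.3.
New quantity: 201 − 7.3Q = Q − 35.3 → Q' = 28.4699.
Overproduction ΔQ = 28.4699 − 19.0964 = 9.3735; wedge = subsidy = 77.8.
Welfare loss = ½ × 9.3735 × 77.8 = $364.63 thousand.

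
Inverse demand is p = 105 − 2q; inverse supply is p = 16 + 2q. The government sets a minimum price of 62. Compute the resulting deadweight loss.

1.125

Competitive equilibrium: 105 − 2q = 16 + 2q → q* = 22.25, p* = 60.5.
At the floor p = 62, quantity demanded = (105 − 62)/2 = 21.5.
Sellers' marginal cost at q' = 21.5: 16 + 2·21.5 = 59.
Δq = 22.25 − 21.5 = 0.75; wedge = 62 − 59 = 3.
DWL = ½ × 0.75 × 3 = 1.125.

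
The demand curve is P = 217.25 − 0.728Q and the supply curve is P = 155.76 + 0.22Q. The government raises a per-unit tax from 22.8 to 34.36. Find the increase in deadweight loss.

348.51

Competitive equilibrium: 217.25 − 0.728Q = 155.76 + 0.22Q → Q* = 64.8629, P* = 170.0298.
For a per-unit tax t: ΔQ = t/0.948, so DWL = ½·t·(t/0.948) = t²/1.896.
At t = 22.8: DWL = 274.177. At t = 34.36: DWL = 622.684.
Increase = 622.684 − 274.177 = 348.51.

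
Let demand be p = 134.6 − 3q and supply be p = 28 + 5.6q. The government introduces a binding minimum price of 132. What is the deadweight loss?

Competitive equilibrium: 134.6 − 3q = 28 + 5.6q → q* = 12.39535, p* = 97.41395.
At the floor p = 132, quantity demanded = (134.6 − 132)/3 = 0.86667.
Sellers' marginal cost at q' = 0.86667: 28 + 5.6·0.86667 = 32.85335.
Δq = 12.39535 − 0.86667 = 11.52868; wedge = 132 − 32.85335 = 99.14665.
Deadweight loss = ½ × 11.52868 × 99.14665 = 571.52.

571.52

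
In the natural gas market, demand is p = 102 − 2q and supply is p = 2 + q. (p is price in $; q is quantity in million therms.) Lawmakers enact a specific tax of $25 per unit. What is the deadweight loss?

Competitive equilibrium: 102 − 2q = 2 + q → q* = 33.3333, p* = 35.3333.
With the tax, the buyer price exceeds the seller price by 25: (102 − 2q) − (2 + q) = 25 → q' = 25.
Δq = 33.3333 − 25 = 8.3333; the wedge equals the tax, 25.
Deadweight loss = ½ × 8.3333 × 25 = $104.17 million.

$104.17 million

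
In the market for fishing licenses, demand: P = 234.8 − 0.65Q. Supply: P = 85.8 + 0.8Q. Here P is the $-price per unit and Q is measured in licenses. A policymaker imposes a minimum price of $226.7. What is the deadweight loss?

Competitive equilibrium: 234.8 − 0.65Q = 85.8 + 0.8Q → Q* = 102.75862, P* = 168.0069.
At the floor P = 226.7, quantity demanded = (234.8 − 226.7)/0.65 = 12.46154.
Sellers' marginal cost at Q' = 12.46154: 85.8 + 0.8·12.46154 = 95.76923.
ΔQ = 102.75862 − 12.46154 = 90.29708; wedge = 226.7 − 95.76923 = 130.93077.
Deadweight loss = ½ × 90.29708 × 130.93077 = $5911.33.

$5911.33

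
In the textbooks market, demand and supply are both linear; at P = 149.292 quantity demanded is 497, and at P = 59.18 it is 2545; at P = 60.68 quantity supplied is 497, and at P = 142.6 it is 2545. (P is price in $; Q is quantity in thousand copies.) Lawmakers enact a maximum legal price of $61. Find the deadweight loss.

Demand slope = (59.18 − 149.292)/(2545 − 497) = −0.044, so P = 171.16 − 0.044Q.
Supply slope = (142.6 − 60.68)/(2545 − 497) = 0.04, so P = 40.8 + 0.04Q.
Competitive equilibrium: 171.16 − 0.044Q = 40.8 + 0.04Q → Q* = 1551.9048, P* = 102.8762.
At the ceiling P = 61, quantity supplied = (61 − 40.8)/0.04 = 505.
Willingness to pay at Q' = 505: 171.16 − 0.044·505 = 148.94.
ΔQ = 1551.9048 − 505 = 1046.9048; wedge = 148.94 − 61 = 87.94.
The triangle = ½ × 1046.9048 × 87.94 = $46032.40 thousand.

$46032.40 thousand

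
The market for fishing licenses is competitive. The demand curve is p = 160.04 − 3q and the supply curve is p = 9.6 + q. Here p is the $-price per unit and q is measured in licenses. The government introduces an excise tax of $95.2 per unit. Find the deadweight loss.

$1132.88

Competitive equilibrium: 160.04 − 3q = 9.6 + q → q* = 37.61, p* = 47.21.
With the tax, the buyer price exceeds the seller price by 95.2: (160.04 − 3q) − (9.6 + q) = 95.2 → q' = 13.81.
Δq = 37.61 − 13.81 = 23.8; the wedge equals the tax, 95.2.
Deadweight loss = ½ × 23.8 × 95.2 = $1132.88.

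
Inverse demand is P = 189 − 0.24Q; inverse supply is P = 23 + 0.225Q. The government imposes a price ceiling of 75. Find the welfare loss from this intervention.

3684.03

Competitive equilibrium: 189 − 0.24Q = 23 + 0.225Q → Q* = 356.9892, P* = 103.3226.
At the ceiling P = 75, quantity supplied = (75 − 23)/0.225 = 231.1111.
Willingness to pay at Q' = 231.1111: 189 − 0.24·231.1111 = 133.5333.
ΔQ = 356.9892 − 231.1111 = 125.8781; wedge = 133.5333 − 75 = 58.5333.
Welfare loss = ½ × 125.8781 × 58.5333 = 3684.03.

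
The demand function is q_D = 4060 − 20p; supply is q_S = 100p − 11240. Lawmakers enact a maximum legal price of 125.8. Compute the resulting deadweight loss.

867

In inverse form: demand p = 203 − 0.05q, supply p = 112.4 + 0.01q.
Competitive equilibrium: 203 − 0.05q = 112.4 + 0.01q → q* = 1510, p* = 127.5.
At the ceiling p = 125.8, quantity supplied = (125.8 − 112.4)/0.01 = 1340.
Willingness to pay at q' = 1340: 203 − 0.05·1340 = 136.
Δq = 1510 − 1340 = 170; wedge = 136 − 125.8 = 10.2.
Welfare loss = ½ × 170 × 10.2 = 867.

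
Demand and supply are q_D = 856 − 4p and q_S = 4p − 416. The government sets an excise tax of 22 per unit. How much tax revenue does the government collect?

3872

In inverse form: demand p = 214 − 0.25q, supply p = 104 + 0.25q.
Competitive equilibrium: 214 − 0.25q = 104 + 0.25q → q* = 220, p* = 159.
With the tax, the buyer price exceeds the seller price by 22: (214 − 0.25q) − (104 + 0.25q) = 22 → q' = 176.
Tax revenue = 22 × 176 = 3872.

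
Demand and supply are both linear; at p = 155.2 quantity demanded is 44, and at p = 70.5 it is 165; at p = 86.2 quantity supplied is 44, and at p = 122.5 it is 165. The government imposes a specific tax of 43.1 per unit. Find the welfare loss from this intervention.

Demand slope = (70.5 − 155.2)/(165 − 44) = −0.7, so p = 186 − 0.7q.
Supply slope = (122.5 − 86.2)/(165 − 44) = 0.3, so p = 73 + 0.3q.
Competitive equilibrium: 186 − 0.7q = 73 + 0.3q → q* = 113, p* = 106.9.
With the tax, the buyer price exceeds the seller price by 43.1: (186 − 0.7q) − (73 + 0.3q) = 43.1 → q' = 69.9.
Δq = 113 − 69.9 = 43.1; the wedge equals the tax, 43.1.
Deadweight loss = ½ × 43.1 × 43.1 = 928.805.

928.805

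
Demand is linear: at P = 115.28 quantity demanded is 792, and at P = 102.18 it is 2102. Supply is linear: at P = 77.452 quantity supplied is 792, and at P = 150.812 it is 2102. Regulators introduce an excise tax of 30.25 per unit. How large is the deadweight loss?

Demand slope = (102.18 − 115.28)/(2102 − 792) = −0.01, so P = 123.2 − 0.01Q.
Supply slope = (150.812 − 77.452)/(2102 − 792) = 0.056, so P = 33.1 + 0.056Q.
Competitive equilibrium: 123.2 − 0.01Q = 33.1 + 0.056Q → Q* = 1365.1515, P* = 109.5485.
With the tax, the buyer price exceeds the seller price by 30.25: (123.2 − 0.01Q) − (33.1 + 0.056Q) = 30.25 → Q' = 906.8182.
ΔQ = 1365.1515 − 906.8182 = 458.3333; the wedge equals the tax, 30.25.
Deadweight loss = ½ × 458.3333 × 30.25 = 6932.29.

6932.29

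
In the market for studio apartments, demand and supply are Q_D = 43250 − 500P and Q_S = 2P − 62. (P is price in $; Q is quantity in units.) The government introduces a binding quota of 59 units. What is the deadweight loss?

$667.21

In inverse form: demand P = 86.5 − 0.002Q, supply P = 31 + 0.5Q.
Competitive equilibrium: 86.5 − 0.002Q = 31 + 0.5Q → Q* = 110.5578, P* = 86.2789.
At Q = 59: demand price = 86.5 − 0.002·59 = 86.382; supply price = 31 + 0.5·59 = 60.5.
ΔQ = 110.5578 − 59 = 51.5578; wedge = 86.382 − 60.5 = 25.882.
Deadweight loss = ½ × 51.5578 × 25.882 = $667.21.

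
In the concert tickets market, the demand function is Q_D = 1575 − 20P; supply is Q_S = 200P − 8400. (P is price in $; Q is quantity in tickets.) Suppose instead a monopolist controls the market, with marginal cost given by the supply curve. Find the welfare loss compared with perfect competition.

In inverse form: demand P = 78.75 − 0.05Q, supply P = 42 + 0.005Q.
Competitive equilibrium: 78.75 − 0.05Q = 42 + 0.005Q → Q* = 668.1818, P* = 45.3409.
Marginal revenue: MR = 78.75 − 0.1Q. Set MR = MC: 78.75 − 0.1Q = 42 + 0.005Q → Q_m = 350.
Price P_m = 78.75 − 0.05·350 = 61.25; MC(Q_m) = 42 + 0.005·350 = 43.75.
Competitive Q* = 668.1818, so ΔQ = 318.1818; wedge = 61.25 − 43.75 = 17.5.
Welfare loss = ½ × 318.1818 × 17.5 = $2784.09.

$2784.09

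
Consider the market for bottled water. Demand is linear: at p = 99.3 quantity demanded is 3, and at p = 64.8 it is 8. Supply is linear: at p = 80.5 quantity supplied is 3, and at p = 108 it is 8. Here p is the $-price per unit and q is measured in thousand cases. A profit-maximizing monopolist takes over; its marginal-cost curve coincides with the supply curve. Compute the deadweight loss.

Demand slope = (64.8 − 99.3)/(8 − 3) = −6.9, so p = 120 − 6.9q.
Supply slope = (108 − 80.5)/(8 − 3) = 5.5, so p = 64 + 5.5q.
Competitive equilibrium: 120 − 6.9q = 64 + 5.5q → q* = 4.5161, p* = 88.8387.
Marginal revenue: MR = 120 − 13.8q. Set MR = MC: 120 − 13.8q = 64 + 5.5q → q_m = 2.9016.
Price p_m = 120 − 6.9·2.9016 = 99.979; MC(q_m) = 64 + 5.5·2.9016 = 79.9588.
Competitive q* = 4.5161, so Δq = 1.6145; wedge = 99.979 − 79.9588 = 20.0202.
Deadweight loss = ½ × 1.6145 × 20.0202 = $16.16 thousand.

$16.16 thousand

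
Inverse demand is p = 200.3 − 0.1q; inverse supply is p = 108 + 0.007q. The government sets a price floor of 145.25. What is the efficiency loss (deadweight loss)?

5211.80

Competitive equilibrium: 200.3 − 0.1q = 108 + 0.007q → q* = 862.6168, p* = 114.0383.
At the floor p = 145.25, quantity demanded = (200.3 − 145.25)/0.1 = 550.5.
Sellers' marginal cost at q' = 550.5: 108 + 0.007·550.5 = 111.8535.
Δq = 862.6168 − 550.5 = 312.1168; wedge = 145.25 − 111.8535 = 33.3965.
Deadweight loss = ½ × 312.1168 × 33.3965 = 5211.80.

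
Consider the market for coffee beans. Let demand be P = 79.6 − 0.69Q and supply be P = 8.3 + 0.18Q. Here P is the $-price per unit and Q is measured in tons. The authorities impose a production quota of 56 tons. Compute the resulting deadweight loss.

Competitive equilibrium: 79.6 − 0.69Q = 8.3 + 0.18Q → Q* = 81.954, P* = 23.0517.
At Q = 56: demand price = 79.6 − 0.69·56 = 40.96; supply price = 8.3 + 0.18·56 = 18.38.
ΔQ = 81.954 − 56 = 25.954; wedge = 40.96 − 18.38 = 22.58.
Welfare loss = ½ × 25.954 × 22.58 = $293.02.

$293.02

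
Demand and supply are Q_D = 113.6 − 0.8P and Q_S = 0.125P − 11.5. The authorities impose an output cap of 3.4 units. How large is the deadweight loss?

18.60

In inverse form: demand P = 142 − 1.25Q, supply P = 92 + 8Q.
Competitive equilibrium: 142 − 1.25Q = 92 + 8Q → Q* = 5.4054, P* = 135.2432.
At Q = 3.4: demand price = 142 − 1.25·3.4 = 137.75; supply price = 92 + 8·3.4 = 119.2.
ΔQ = 5.4054 − 3.4 = 2.0054; wedge = 137.75 − 119.2 = 18.55.
The triangle = ½ × 2.0054 × 18.55 = 18.60.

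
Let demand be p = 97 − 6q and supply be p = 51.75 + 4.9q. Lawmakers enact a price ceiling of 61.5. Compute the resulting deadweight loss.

Competitive equilibrium: 97 − 6q = 51.75 + 4.9q → q* = 4.1514, p* = 72.0917.
At the ceiling p = 61.5, quantity supplied = (61.5 − 51.75)/4.9 = 1.9898.
Willingness to pay at q' = 1.9898: 97 − 6·1.9898 = 85.0612.
Δq = 4.1514 − 1.9898 = 2.1616; wedge = 85.0612 − 61.5 = 23.5612.
DWL = ½ × 2.1616 × 23.5612 = 25.46.

25.46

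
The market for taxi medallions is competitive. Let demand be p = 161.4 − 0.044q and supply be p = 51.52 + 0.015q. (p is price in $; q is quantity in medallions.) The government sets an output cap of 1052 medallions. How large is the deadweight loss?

$19372.77

Competitive equilibrium: 161.4 − 0.044q = 51.52 + 0.015q → q* = 1862.3729, p* = 79.4556.
At q = 1052: demand price = 161.4 − 0.044·1052 = 115.112; supply price = 51.52 + 0.015·1052 = 67.3.
Δq = 1862.3729 − 1052 = 810.3729; wedge = 115.112 − 67.3 = 47.812.
Deadweight loss = ½ × 810.3729 × 47.812 = $19372.77.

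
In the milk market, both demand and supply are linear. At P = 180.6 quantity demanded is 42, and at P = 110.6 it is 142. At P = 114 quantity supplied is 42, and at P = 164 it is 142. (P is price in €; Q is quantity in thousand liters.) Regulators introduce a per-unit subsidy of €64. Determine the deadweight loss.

Demand slope = (110.6 − 180.6)/(142 − 42) = −0.7, so P = 210 − 0.7Q.
Supply slope = (164 − 114)/(142 − 42) = 0.5, so P = 93 + 0.5Q.
Competitive equilibrium: 210 − 0.7Q = 93 + 0.5Q → Q* = 97.5, P* = 141.75.
The subsidy lowers effective supply by 64: P = 29 + 0.5Q.
New quantity: 210 − 0.7Q = 29 + 0.5Q → Q' = 150.8333.
Overproduction ΔQ = 150.8333 − 97.5 = 53.3333; wedge = subsidy = 64.
DWL = ½ × 53.3333 × 64 = €1706.67 thousand.

€1706.67 thousand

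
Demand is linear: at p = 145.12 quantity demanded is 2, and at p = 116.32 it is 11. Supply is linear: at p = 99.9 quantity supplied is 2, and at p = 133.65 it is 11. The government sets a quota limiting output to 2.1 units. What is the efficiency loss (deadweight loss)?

Demand slope = (116.32 − 145.12)/(11 − 2) = −3.2, so p = 151.52 − 3.2q.
Supply slope = (133.65 − 99.9)/(11 − 2) = 3.75, so p = 92.4 + 3.75q.
Competitive equilibrium: 151.52 − 3.2q = 92.4 + 3.75q → q* = 8.5065, p* = 124.2993.
At q = 2.1: demand price = 151.52 − 3.2·2.1 = 144.8; supply price = 92.4 + 3.75·2.1 = 100.275.
Δq = 8.5065 − 2.1 = 6.4065; wedge = 144.8 − 100.275 = 44.525.
Deadweight loss = ½ × 6.4065 × 44.525 = 142.62.

142.62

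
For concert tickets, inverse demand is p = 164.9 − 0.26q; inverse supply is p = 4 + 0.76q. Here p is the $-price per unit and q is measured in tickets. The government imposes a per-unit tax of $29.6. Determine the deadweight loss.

Competitive equilibrium: 164.9 − 0.26q = 4 + 0.76q → q* = 157.7451, p* = 123.8863.
With the tax, the buyer price exceeds the seller price by 29.6: (164.9 − 0.26q) − (4 + 0.76q) = 29.6 → q' = 128.7255.
Δq = 157.7451 − 128.7255 = 29.0196; the wedge equals the tax, 29.6.
DWL = ½ × 29.0196 × 29.6 = $429.49.

$429.49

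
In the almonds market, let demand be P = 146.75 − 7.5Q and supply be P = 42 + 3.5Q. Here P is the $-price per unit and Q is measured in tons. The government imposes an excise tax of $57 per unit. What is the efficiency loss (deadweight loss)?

Competitive equilibrium: 146.75 − 7.5Q = 42 + 3.5Q → Q* = 9.5227, P* = 75.3295.
With the tax, the buyer price exceeds the seller price by 57: (146.75 − 7.5Q) − (42 + 3.5Q) = 57 → Q' = 4.3409.
ΔQ = 9.5227 − 4.3409 = 5.1818; the wedge equals the tax, 57.
Deadweight loss = ½ × 5.1818 × 57 = $147.68.

$147.68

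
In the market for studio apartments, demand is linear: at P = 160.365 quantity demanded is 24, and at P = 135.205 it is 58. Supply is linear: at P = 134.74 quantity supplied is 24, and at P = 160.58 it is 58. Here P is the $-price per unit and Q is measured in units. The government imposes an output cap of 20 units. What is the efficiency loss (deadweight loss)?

$333.38

Demand slope = (135.205 − 160.365)/(58 − 24) = −0.74, so P = 178.125 − 0.74Q.
Supply slope = (160.58 − 134.74)/(58 − 24) = 0.76, so P = 116.5 + 0.76Q.
Competitive equilibrium: 178.125 − 0.74Q = 116.5 + 0.76Q → Q* = 41.0833, P* = 147.7233.
At Q = 20: demand price = 178.125 − 0.74·20 = 163.325; supply price = 116.5 + 0.76·20 = 131.7.
ΔQ = 41.0833 − 20 = 21.0833; wedge = 163.325 − 131.7 = 31.625.
The triangle = ½ × 21.0833 × 31.625 = $333.38.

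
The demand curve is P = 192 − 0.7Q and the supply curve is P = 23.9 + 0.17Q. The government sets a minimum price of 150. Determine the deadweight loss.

7720.01

Competitive equilibrium: 192 − 0.7Q = 23.9 + 0.17Q → Q* = 193.2184, P* = 56.7471.
At the floor P = 150, quantity demanded = (192 − 150)/0.7 = 60.
Sellers' marginal cost at Q' = 60: 23.9 + 0.17·60 = 34.1.
ΔQ = 193.2184 − 60 = 133.2184; wedge = 150 − 34.1 = 115.9.
The triangle = ½ × 133.2184 × 115.9 = 7720.01.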